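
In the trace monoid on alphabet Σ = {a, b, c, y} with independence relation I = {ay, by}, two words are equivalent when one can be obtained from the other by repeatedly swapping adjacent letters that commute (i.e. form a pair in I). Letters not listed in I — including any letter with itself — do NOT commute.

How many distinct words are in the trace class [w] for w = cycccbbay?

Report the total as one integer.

piece 0:c — minimal
piece 1:y rests on {0:c}
piece 2:c rests on {1:y}
piece 3:c rests on {2:c}
piece 4:c rests on {3:c}
piece 5:b rests on {4:c}
piece 6:b rests on {5:b}
piece 7:a rests on {6:b}
piece 8:y rests on {4:c}
minimal pieces: {0:c}
ways to finish when only these pieces remain (= sum over removing one remaining piece with nothing left below it):
  1 left: {7}→1  {8}→1
  2 left: {6,7}→1  {7,8}→2
  3 left: {5,6,7}→1  {6,7,8}→3
  4 left: {5,6,7,8}→4
  5 left: {4,5,6,7,8}→4
  6 left: {3,4,5,6,7,8}→4
  7 left: {2,3,4,5,6,7,8}→4
  placing 0:c first → 4 extensions

4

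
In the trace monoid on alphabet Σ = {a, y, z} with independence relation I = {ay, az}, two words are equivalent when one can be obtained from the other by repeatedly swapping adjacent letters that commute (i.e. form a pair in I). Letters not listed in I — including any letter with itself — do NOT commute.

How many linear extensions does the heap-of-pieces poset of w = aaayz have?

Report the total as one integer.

piece 0:a — minimal
piece 1:a rests on {0:a}
piece 2:a rests on {1:a}
piece 3:y — minimal
piece 4:z rests on {3:y}
minimal pieces: {0:a, 3:y}
ways to finish when only these pieces remain (= sum over removing one remaining piece with nothing left below it):
  1 left: {2}→1  {4}→1
  2 left: {1,2}→1  {2,4}→2  {3,4}→1
  3 left: {0,1,2}→1  {1,2,4}→3  {2,3,4}→3
  placing 0:a first → 6 extensions
  placing 3:y first → 4 extensions
total linear extensions = 10

10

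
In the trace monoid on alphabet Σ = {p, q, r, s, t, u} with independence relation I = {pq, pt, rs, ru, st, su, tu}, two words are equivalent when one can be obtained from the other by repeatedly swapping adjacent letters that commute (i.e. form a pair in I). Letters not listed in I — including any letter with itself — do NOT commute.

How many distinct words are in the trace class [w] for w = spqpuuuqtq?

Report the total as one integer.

3

piece 0:s — minimal
piece 1:p rests on {0:s}
piece 2:q rests on {0:s}
piece 3:p rests on {1:p}
piece 4:u rests on {2:q, 3:p}
piece 5:u rests on {4:u}
piece 6:u rests on {5:u}
piece 7:q rests on {6:u}
piece 8:t rests on {7:q}
piece 9:q rests on {8:t}
minimal pieces: {0:s}
ways to finish when only these pieces remain (= sum over removing one remaining piece with nothing left below it):
  1 left: {9}→1
  2 left: {8,9}→1
  3 left: {7,8,9}→1
  4 left: {6,7,8,9}→1
  5 left: {5,6,7,8,9}→1
  6 left: {4,5,6,7,8,9}→1
  7 left: {2,4,5,6,7,8,9}→1  {3,4,5,6,7,8,9}→1
  8 left: {1,3,4,5,6,7,8,9}→1  {2,3,4,5,6,7,8,9}→2
  placing 0:s first → 3 extensions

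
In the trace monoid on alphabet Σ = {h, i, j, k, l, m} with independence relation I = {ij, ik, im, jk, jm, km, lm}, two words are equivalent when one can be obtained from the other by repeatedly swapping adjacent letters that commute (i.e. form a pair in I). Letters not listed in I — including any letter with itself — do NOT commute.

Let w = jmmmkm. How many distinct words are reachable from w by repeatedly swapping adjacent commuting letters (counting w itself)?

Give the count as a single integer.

30

#0=j has no predecessor
#1=m has no predecessor
#2=m depends on [1:m]
#3=m depends on [2:m]
#4=k has no predecessor
#5=m depends on [3:m]
sources: [0:j, 1:m, 4:k]
N(rest) = Σ N(rest − s) over sources s of rest; N(one piece) = 1:
  size 1 → [0]=1  [4]=1  [5]=1
  size 2 → [0,4]=2  [0,5]=2  [3,5]=1  [4,5]=2
  size 3 → [0,3,5]=3  [0,4,5]=6  [2,3,5]=1  [3,4,5]=3
  size 4 → [0,2,3,5]=4  [0,3,4,5]=12  [1,2,3,5]=1  [2,3,4,5]=4
  first=0(j) contributes 5
  first=1(m) contributes 20
  first=4(k) contributes 5
|[w]| = 30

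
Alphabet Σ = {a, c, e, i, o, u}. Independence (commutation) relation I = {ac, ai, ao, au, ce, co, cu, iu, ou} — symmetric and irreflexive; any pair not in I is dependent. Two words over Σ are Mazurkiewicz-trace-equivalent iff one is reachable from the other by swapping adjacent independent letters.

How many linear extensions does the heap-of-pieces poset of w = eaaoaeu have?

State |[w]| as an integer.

drop 0:e onto floor
drop 1:a onto {0:e}
drop 2:a onto {1:a}
drop 3:o onto {0:e}
drop 4:a onto {2:a}
drop 5:e onto {3:o, 4:a}
drop 6:u onto {5:e}
ground layer = {0:e}
drop-orders for the pieces not yet dropped (sum over which currently-grounded one goes next):
  1 to go: {6} 1
  2 to go: {5,6} 1
  3 to go: {3,5,6} 1  {4,5,6} 1
  4 to go: {2,4,5,6} 1  {3,4,5,6} 2
  5 to go: {1,2,4,5,6} 1  {2,3,4,5,6} 3
  if 0:e drops first: 4 orders

4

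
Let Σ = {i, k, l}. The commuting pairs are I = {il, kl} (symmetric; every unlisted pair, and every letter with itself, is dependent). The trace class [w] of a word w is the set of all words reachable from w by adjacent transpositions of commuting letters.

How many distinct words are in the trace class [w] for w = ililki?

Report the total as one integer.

15

drop 0:i onto floor
drop 1:l onto floor
drop 2:i onto {0:i}
drop 3:l onto {1:l}
drop 4:k onto {2:i}
drop 5:i onto {4:k}
ground layer = {0:i, 1:l}
drop-orders for the pieces not yet dropped (sum over which currently-grounded one goes next):
  1 to go: {3} 1  {5} 1
  2 to go: {1,3} 1  {3,5} 2  {4,5} 1
  3 to go: {1,3,5} 3  {2,4,5} 1  {3,4,5} 3
  4 to go: {0,2,4,5} 1  {1,3,4,5} 6  {2,3,4,5} 4
  if 0:i drops first: 10 orders
  if 1:l drops first: 5 orders
heap linearizations: 15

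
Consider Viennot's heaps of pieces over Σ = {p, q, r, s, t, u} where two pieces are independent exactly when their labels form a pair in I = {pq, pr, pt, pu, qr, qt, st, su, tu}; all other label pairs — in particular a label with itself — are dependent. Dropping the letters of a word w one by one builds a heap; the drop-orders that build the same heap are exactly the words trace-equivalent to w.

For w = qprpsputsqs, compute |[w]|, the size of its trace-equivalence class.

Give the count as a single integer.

481

drop 0:q onto floor
drop 1:p onto floor
drop 2:r onto floor
drop 3:p onto {1:p}
drop 4:s onto {0:q, 2:r, 3:p}
drop 5:p onto {4:s}
drop 6:u onto {0:q, 2:r}
drop 7:t onto {2:r}
drop 8:s onto {5:p}
drop 9:q onto {6:u, 8:s}
drop 10:s onto {9:q}
ground layer = {0:q, 1:p, 2:r}
drop-orders for the pieces not yet dropped (sum over which currently-grounded one goes next):
  1 to go: {7} 1  {10} 1
  2 to go: {7,10} 2  {9,10} 1
  3 to go: {6,9,10} 1  {7,9,10} 3  {8,9,10} 1
  4 to go: {5,8,9,10} 1  {6,7,9,10} 4  {6,8,9,10} 2  {7,8,9,10} 4
  5 to go: {4,5,8,9,10} 1  {5,6,8,9,10} 3  {5,7,8,9,10} 5  {6,7,8,9,10} 10
  6 to go: {3,4,5,8,9,10} 1  {4,5,6,8,9,10} 4  {4,5,7,8,9,10} 6  {5,6,7,8,9,10} 18
  7 to go: {0,4,5,6,8,9,10} 4  {1,3,4,5,8,9,10} 1  {3,4,5,6,8,9,10} 5  {3,4,5,7,8,9,10} 7  {4,5,6,7,8,9,10} 28
  8 to go: {0,3,4,5,6,8,9,10} 9  {0,4,5,6,7,8,9,10} 32  {1,3,4,5,6,8,9,10} 6  {1,3,4,5,7,8,9,10} 8  {2,4,5,6,7,8,9,10} 28  {3,4,5,6,7,8,9,10} 40
  9 to go: {0,1,3,4,5,6,8,9,10} 15  {0,2,4,5,6,7,8,9,10} 60  {0,3,4,5,6,7,8,9,10} 81  {1,3,4,5,6,7,8,9,10} 54  {2,3,4,5,6,7,8,9,10} 68
  if 0:q drops first: 122 orders
  if 1:p drops first: 209 orders
  if 2:r drops first: 150 orders
heap linearizations: 481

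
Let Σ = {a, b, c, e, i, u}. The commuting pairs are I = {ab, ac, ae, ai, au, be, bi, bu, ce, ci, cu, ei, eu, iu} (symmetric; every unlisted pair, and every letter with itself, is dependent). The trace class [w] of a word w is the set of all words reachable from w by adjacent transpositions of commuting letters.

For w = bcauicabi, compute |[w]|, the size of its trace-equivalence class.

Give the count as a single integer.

3780

drop 0:b onto floor
drop 1:c onto {0:b}
drop 2:a onto floor
drop 3:u onto floor
drop 4:i onto floor
drop 5:c onto {1:c}
drop 6:a onto {2:a}
drop 7:b onto {5:c}
drop 8:i onto {4:i}
ground layer = {0:b, 2:a, 3:u, 4:i}
drop-orders for the pieces not yet dropped (sum over which currently-grounded one goes next):
  1 to go: {3} 1  {6} 1  {7} 1  {8} 1
  2 to go: {2,6} 1  {3,6} 2  {3,7} 2  {3,8} 2  {4,8} 1  {5,7} 1  {6,7} 2  {6,8} 2  {7,8} 2
  3 to go: {1,5,7} 1  {2,3,6} 3  {2,6,7} 3  {2,6,8} 3  {3,4,8} 3  {3,5,7} 3  {3,6,7} 6  {3,6,8} 6  {3,7,8} 6  {4,6,8} 3  {4,7,8} 3  {5,6,7} 3  {5,7,8} 3  {6,7,8} 6
  4 to go: {0,1,5,7} 1  {1,3,5,7} 4  {1,5,6,7} 4  {1,5,7,8} 4  {2,3,6,7} 12  {2,3,6,8} 12  {2,4,6,8} 6  {2,5,6,7} 6  {2,6,7,8} 12  {3,4,6,8} 12  {3,4,7,8} 12  {3,5,6,7} 12  {3,5,7,8} 12  {3,6,7,8} 24  {4,5,7,8} 6  {4,6,7,8} 12  {5,6,7,8} 12
  5 to go: {0,1,3,5,7} 5  {0,1,5,6,7} 5  {0,1,5,7,8} 5  {1,2,5,6,7} 10  {1,3,5,6,7} 20  {1,3,5,7,8} 20  {1,4,5,7,8} 10  {1,5,6,7,8} 20  {2,3,4,6,8} 30  {2,3,5,6,7} 30  {2,3,6,7,8} 60  {2,4,6,7,8} 30  {2,5,6,7,8} 30  {3,4,5,7,8} 30  {3,4,6,7,8} 60  {3,5,6,7,8} 60  {4,5,6,7,8} 30
  6 to go: {0,1,2,5,6,7} 15  {0,1,3,5,6,7} 30  {0,1,3,5,7,8} 30  {0,1,4,5,7,8} 15  {0,1,5,6,7,8} 30  {1,2,3,5,6,7} 60  {1,2,5,6,7,8} 60  {1,3,4,5,7,8} 60  {1,3,5,6,7,8} 120  {1,4,5,6,7,8} 60  {2,3,4,6,7,8} 180  {2,3,5,6,7,8} 180  {2,4,5,6,7,8} 90  {3,4,5,6,7,8} 180
  7 to go: {0,1,2,3,5,6,7} 105  {0,1,2,5,6,7,8} 105  {0,1,3,4,5,7,8} 105  {0,1,3,5,6,7,8} 210  {0,1,4,5,6,7,8} 105  {1,2,3,5,6,7,8} 420  {1,2,4,5,6,7,8} 210  {1,3,4,5,6,7,8} 420  {2,3,4,5,6,7,8} 630
  if 0:b drops first: 1680 orders
  if 2:a drops first: 840 orders
  if 3:u drops first: 420 orders
  if 4:i drops first: 840 orders
heap linearizations: 3780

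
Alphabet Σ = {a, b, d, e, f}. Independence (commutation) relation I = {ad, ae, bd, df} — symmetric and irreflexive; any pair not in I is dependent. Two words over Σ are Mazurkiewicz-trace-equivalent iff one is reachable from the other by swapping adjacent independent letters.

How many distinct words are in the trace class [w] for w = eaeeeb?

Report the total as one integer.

drop 0:e onto floor
drop 1:a onto floor
drop 2:e onto {0:e}
drop 3:e onto {2:e}
drop 4:e onto {3:e}
drop 5:b onto {1:a, 4:e}
ground layer = {0:e, 1:a}
drop-orders for the pieces not yet dropped (sum over which currently-grounded one goes next):
  1 to go: {5} 1
  2 to go: {1,5} 1  {4,5} 1
  3 to go: {1,4,5} 2  {3,4,5} 1
  4 to go: {1,3,4,5} 3  {2,3,4,5} 1
  if 0:e drops first: 4 orders
  if 1:a drops first: 1 orders
heap linearizations: 5

5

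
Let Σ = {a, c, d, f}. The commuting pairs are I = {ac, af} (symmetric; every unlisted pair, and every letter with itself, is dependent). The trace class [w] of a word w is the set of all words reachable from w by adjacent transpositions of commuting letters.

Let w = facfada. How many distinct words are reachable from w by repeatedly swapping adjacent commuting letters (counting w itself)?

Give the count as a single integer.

drop 0:f onto floor
drop 1:a onto floor
drop 2:c onto {0:f}
drop 3:f onto {2:c}
drop 4:a onto {1:a}
drop 5:d onto {3:f, 4:a}
drop 6:a onto {5:d}
ground layer = {0:f, 1:a}
drop-orders for the pieces not yet dropped (sum over which currently-grounded one goes next):
  1 to go: {6} 1
  2 to go: {5,6} 1
  3 to go: {3,5,6} 1  {4,5,6} 1
  4 to go: {1,4,5,6} 1  {2,3,5,6} 1  {3,4,5,6} 2
  5 to go: {0,2,3,5,6} 1  {1,3,4,5,6} 3  {2,3,4,5,6} 3
  if 0:f drops first: 6 orders
  if 1:a drops first: 4 orders
heap linearizations: 10

10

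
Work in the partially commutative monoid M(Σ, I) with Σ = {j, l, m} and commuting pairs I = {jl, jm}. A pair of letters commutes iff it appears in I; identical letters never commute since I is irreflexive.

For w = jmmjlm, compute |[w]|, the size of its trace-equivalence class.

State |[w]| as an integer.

0(j) covers ∅
1(m) covers ∅
2(m) covers 1:m
3(j) covers 0:j
4(l) covers 2:m
5(m) covers 4:l
floor of heap: 0:j, 1:m
completions by unplaced set U, small U first (add the entries for U minus each lowest piece of U):
  |U|=1: {3}:1  {5}:1
  |U|=2: {0,3}:1  {3,5}:2  {4,5}:1
  |U|=3: {0,3,5}:3  {2,4,5}:1  {3,4,5}:3
  |U|=4: {0,3,4,5}:6  {1,2,4,5}:1  {2,3,4,5}:4
  start at 0(j): 5
  start at 1(m): 10
sum over floor = 15

15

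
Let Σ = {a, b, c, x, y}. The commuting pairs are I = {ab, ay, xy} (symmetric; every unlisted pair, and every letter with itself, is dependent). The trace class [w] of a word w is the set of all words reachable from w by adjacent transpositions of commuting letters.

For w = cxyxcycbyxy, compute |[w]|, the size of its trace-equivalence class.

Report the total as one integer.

9

#0=c has no predecessor
#1=x depends on [0:c]
#2=y depends on [0:c]
#3=x depends on [1:x]
#4=c depends on [2:y, 3:x]
#5=y depends on [4:c]
#6=c depends on [5:y]
#7=b depends on [6:c]
#8=y depends on [7:b]
#9=x depends on [7:b]
#10=y depends on [8:y]
sources: [0:c]
N(rest) = Σ N(rest − s) over sources s of rest; N(one piece) = 1:
  size 1 → [9]=1  [10]=1
  size 2 → [8,10]=1  [9,10]=2
  size 3 → [8,9,10]=3
  size 4 → [7,8,9,10]=3
  size 5 → [6,7,8,9,10]=3
  size 6 → [5,6,7,8,9,10]=3
  size 7 → [4,5,6,7,8,9,10]=3
  size 8 → [2,4,5,6,7,8,9,10]=3  [3,4,5,6,7,8,9,10]=3
  size 9 → [1,3,4,5,6,7,8,9,10]=3  [2,3,4,5,6,7,8,9,10]=6
  first=0(c) contributes 9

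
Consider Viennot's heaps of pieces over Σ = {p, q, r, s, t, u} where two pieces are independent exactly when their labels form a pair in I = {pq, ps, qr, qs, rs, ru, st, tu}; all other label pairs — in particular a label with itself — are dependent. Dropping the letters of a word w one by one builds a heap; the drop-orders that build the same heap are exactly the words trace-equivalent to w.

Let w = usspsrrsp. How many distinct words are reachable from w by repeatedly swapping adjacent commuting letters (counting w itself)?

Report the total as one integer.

0(u) covers ∅
1(s) covers 0:u
2(s) covers 1:s
3(p) covers 0:u
4(s) covers 2:s
5(r) covers 3:p
6(r) covers 5:r
7(s) covers 4:s
8(p) covers 6:r
floor of heap: 0:u
completions by unplaced set U, small U first (add the entries for U minus each lowest piece of U):
  |U|=1: {7}:1  {8}:1
  |U|=2: {4,7}:1  {6,8}:1  {7,8}:2
  |U|=3: {2,4,7}:1  {4,7,8}:3  {5,6,8}:1  {6,7,8}:3
  |U|=4: {1,2,4,7}:1  {2,4,7,8}:4  {3,5,6,8}:1  {4,6,7,8}:6  {5,6,7,8}:4
  |U|=5: {1,2,4,7,8}:5  {2,4,6,7,8}:10  {3,5,6,7,8}:5  {4,5,6,7,8}:10
  |U|=6: {1,2,4,6,7,8}:15  {2,4,5,6,7,8}:20  {3,4,5,6,7,8}:15
  |U|=7: {1,2,4,5,6,7,8}:35  {2,3,4,5,6,7,8}:35
  start at 0(u): 70

70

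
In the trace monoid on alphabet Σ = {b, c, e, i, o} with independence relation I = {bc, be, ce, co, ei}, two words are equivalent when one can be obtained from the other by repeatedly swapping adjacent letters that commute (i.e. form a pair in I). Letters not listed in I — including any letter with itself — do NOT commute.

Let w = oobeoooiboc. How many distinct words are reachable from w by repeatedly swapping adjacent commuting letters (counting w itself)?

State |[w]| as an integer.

6

0(o) covers ∅
1(o) covers 0:o
2(b) covers 1:o
3(e) covers 1:o
4(o) covers 2:b, 3:e
5(o) covers 4:o
6(o) covers 5:o
7(i) covers 6:o
8(b) covers 7:i
9(o) covers 8:b
10(c) covers 7:i
floor of heap: 0:o
completions by unplaced set U, small U first (add the entries for U minus each lowest piece of U):
  |U|=1: {9}:1  {10}:1
  |U|=2: {8,9}:1  {9,10}:2
  |U|=3: {8,9,10}:3
  |U|=4: {7,8,9,10}:3
  |U|=5: {6,7,8,9,10}:3
  |U|=6: {5,6,7,8,9,10}:3
  |U|=7: {4,5,6,7,8,9,10}:3
  |U|=8: {2,4,5,6,7,8,9,10}:3  {3,4,5,6,7,8,9,10}:3
  |U|=9: {2,3,4,5,6,7,8,9,10}:6
  start at 0(o): 6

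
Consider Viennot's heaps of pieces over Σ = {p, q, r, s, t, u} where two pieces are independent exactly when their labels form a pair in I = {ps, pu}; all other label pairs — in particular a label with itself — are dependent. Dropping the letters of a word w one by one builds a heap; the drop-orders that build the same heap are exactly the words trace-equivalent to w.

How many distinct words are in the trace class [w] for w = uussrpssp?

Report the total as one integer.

piece 0:u — minimal
piece 1:u rests on {0:u}
piece 2:s rests on {1:u}
piece 3:s rests on {2:s}
piece 4:r rests on {3:s}
piece 5:p rests on {4:r}
piece 6:s rests on {4:r}
piece 7:s rests on {6:s}
piece 8:p rests on {5:p}
minimal pieces: {0:u}
ways to finish when only these pieces remain (= sum over removing one remaining piece with nothing left below it):
  1 left: {7}→1  {8}→1
  2 left: {5,8}→1  {6,7}→1  {7,8}→2
  3 left: {5,7,8}→3  {6,7,8}→3
  4 left: {5,6,7,8}→6
  5 left: {4,5,6,7,8}→6
  6 left: {3,4,5,6,7,8}→6
  7 left: {2,3,4,5,6,7,8}→6
  placing 0:u first → 6 extensions

6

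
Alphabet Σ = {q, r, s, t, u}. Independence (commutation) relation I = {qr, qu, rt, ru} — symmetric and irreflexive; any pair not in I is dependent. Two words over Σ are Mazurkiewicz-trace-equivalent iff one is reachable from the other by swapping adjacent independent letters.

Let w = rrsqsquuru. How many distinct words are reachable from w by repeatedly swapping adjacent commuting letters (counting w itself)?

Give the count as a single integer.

piece 0:r — minimal
piece 1:r rests on {0:r}
piece 2:s rests on {1:r}
piece 3:q rests on {2:s}
piece 4:s rests on {3:q}
piece 5:q rests on {4:s}
piece 6:u rests on {4:s}
piece 7:u rests on {6:u}
piece 8:r rests on {4:s}
piece 9:u rests on {7:u}
minimal pieces: {0:r}
ways to finish when only these pieces remain (= sum over removing one remaining piece with nothing left below it):
  1 left: {5}→1  {8}→1  {9}→1
  2 left: {5,8}→2  {5,9}→2  {7,9}→1  {8,9}→2
  3 left: {5,7,9}→3  {5,8,9}→6  {6,7,9}→1  {7,8,9}→3
  4 left: {5,6,7,9}→4  {5,7,8,9}→12  {6,7,8,9}→4
  5 left: {5,6,7,8,9}→20
  6 left: {4,5,6,7,8,9}→20
  7 left: {3,4,5,6,7,8,9}→20
  8 left: {2,3,4,5,6,7,8,9}→20
  placing 0:r first → 20 extensions

20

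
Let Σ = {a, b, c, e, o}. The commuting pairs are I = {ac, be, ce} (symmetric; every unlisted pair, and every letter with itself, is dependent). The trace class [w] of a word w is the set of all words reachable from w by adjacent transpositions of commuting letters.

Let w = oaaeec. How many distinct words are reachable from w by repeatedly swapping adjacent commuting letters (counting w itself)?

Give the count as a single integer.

5

piece 0:o — minimal
piece 1:a rests on {0:o}
piece 2:a rests on {1:a}
piece 3:e rests on {2:a}
piece 4:e rests on {3:e}
piece 5:c rests on {0:o}
minimal pieces: {0:o}
ways to finish when only these pieces remain (= sum over removing one remaining piece with nothing left below it):
  1 left: {4}→1  {5}→1
  2 left: {3,4}→1  {4,5}→2
  3 left: {2,3,4}→1  {3,4,5}→3
  4 left: {1,2,3,4}→1  {2,3,4,5}→4
  placing 0:o first → 5 extensions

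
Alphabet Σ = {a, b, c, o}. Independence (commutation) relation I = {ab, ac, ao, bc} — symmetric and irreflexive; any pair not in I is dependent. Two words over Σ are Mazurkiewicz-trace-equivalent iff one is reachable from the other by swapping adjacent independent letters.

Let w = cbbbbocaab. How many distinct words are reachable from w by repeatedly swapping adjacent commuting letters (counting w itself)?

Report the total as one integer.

#0=c has no predecessor
#1=b has no predecessor
#2=b depends on [1:b]
#3=b depends on [2:b]
#4=b depends on [3:b]
#5=o depends on [0:c, 4:b]
#6=c depends on [5:o]
#7=a has no predecessor
#8=a depends on [7:a]
#9=b depends on [5:o]
sources: [0:c, 1:b, 7:a]
N(rest) = Σ N(rest − s) over sources s of rest; N(one piece) = 1:
  size 1 → [6]=1  [8]=1  [9]=1
  size 2 → [6,8]=2  [6,9]=2  [7,8]=1  [8,9]=2
  size 3 → [5,6,9]=2  [6,7,8]=3  [6,8,9]=6  [7,8,9]=3
  size 4 → [0,5,6,9]=2  [4,5,6,9]=2  [5,6,8,9]=8  [6,7,8,9]=12
  size 5 → [0,4,5,6,9]=4  [0,5,6,8,9]=10  [3,4,5,6,9]=2  [4,5,6,8,9]=10  [5,6,7,8,9]=20
  size 6 → [0,3,4,5,6,9]=6  [0,4,5,6,8,9]=24  [0,5,6,7,8,9]=30  [2,3,4,5,6,9]=2  [3,4,5,6,8,9]=12  [4,5,6,7,8,9]=30
  size 7 → [0,2,3,4,5,6,9]=8  [0,3,4,5,6,8,9]=42  [0,4,5,6,7,8,9]=84  [1,2,3,4,5,6,9]=2  [2,3,4,5,6,8,9]=14  [3,4,5,6,7,8,9]=42
  size 8 → [0,1,2,3,4,5,6,9]=10  [0,2,3,4,5,6,8,9]=64  [0,3,4,5,6,7,8,9]=168  [1,2,3,4,5,6,8,9]=16  [2,3,4,5,6,7,8,9]=56
  first=0(c) contributes 72
  first=1(b) contributes 288
  first=7(a) contributes 90
|[w]| = 450

450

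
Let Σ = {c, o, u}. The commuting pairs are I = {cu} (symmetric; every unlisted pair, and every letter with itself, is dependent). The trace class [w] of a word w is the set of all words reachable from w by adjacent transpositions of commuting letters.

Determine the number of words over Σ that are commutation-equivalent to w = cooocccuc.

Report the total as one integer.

5

#0=c has no predecessor
#1=o depends on [0:c]
#2=o depends on [1:o]
#3=o depends on [2:o]
#4=c depends on [3:o]
#5=c depends on [4:c]
#6=c depends on [5:c]
#7=u depends on [3:o]
#8=c depends on [6:c]
sources: [0:c]
N(rest) = Σ N(rest − s) over sources s of rest; N(one piece) = 1:
  size 1 → [7]=1  [8]=1
  size 2 → [6,8]=1  [7,8]=2
  size 3 → [5,6,8]=1  [6,7,8]=3
  size 4 → [4,5,6,8]=1  [5,6,7,8]=4
  size 5 → [4,5,6,7,8]=5
  size 6 → [3,4,5,6,7,8]=5
  size 7 → [2,3,4,5,6,7,8]=5
  first=0(c) contributes 5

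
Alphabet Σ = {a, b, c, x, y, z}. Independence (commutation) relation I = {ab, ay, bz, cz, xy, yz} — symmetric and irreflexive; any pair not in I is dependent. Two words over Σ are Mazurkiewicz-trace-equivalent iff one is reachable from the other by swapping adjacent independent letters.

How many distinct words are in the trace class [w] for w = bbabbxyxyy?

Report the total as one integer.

0(b) covers ∅
1(b) covers 0:b
2(a) covers ∅
3(b) covers 1:b
4(b) covers 3:b
5(x) covers 2:a, 4:b
6(y) covers 4:b
7(x) covers 5:x
8(y) covers 6:y
9(y) covers 8:y
floor of heap: 0:b, 2:a
completions by unplaced set U, small U first (add the entries for U minus each lowest piece of U):
  |U|=1: {7}:1  {9}:1
  |U|=2: {5,7}:1  {7,9}:2  {8,9}:1
  |U|=3: {2,5,7}:1  {5,7,9}:3  {6,8,9}:1  {7,8,9}:3
  |U|=4: {2,5,7,9}:4  {5,7,8,9}:6  {6,7,8,9}:4
  |U|=5: {2,5,7,8,9}:10  {5,6,7,8,9}:10
  |U|=6: {2,5,6,7,8,9}:20  {4,5,6,7,8,9}:10
  |U|=7: {2,4,5,6,7,8,9}:30  {3,4,5,6,7,8,9}:10
  |U|=8: {1,3,4,5,6,7,8,9}:10  {2,3,4,5,6,7,8,9}:40
  start at 0(b): 50
  start at 2(a): 10
sum over floor = 60

60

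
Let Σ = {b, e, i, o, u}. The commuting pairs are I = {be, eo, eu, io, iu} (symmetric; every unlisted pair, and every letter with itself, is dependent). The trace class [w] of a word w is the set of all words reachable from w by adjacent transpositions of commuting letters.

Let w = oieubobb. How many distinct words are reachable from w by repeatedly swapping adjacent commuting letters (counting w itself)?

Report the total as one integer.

piece 0:o — minimal
piece 1:i — minimal
piece 2:e rests on {1:i}
piece 3:u rests on {0:o}
piece 4:b rests on {1:i, 3:u}
piece 5:o rests on {4:b}
piece 6:b rests on {5:o}
piece 7:b rests on {6:b}
minimal pieces: {0:o, 1:i}
ways to finish when only these pieces remain (= sum over removing one remaining piece with nothing left below it):
  1 left: {2}→1  {7}→1
  2 left: {2,7}→2  {6,7}→1
  3 left: {2,6,7}→3  {5,6,7}→1
  4 left: {2,5,6,7}→4  {4,5,6,7}→1
  5 left: {2,4,5,6,7}→5  {3,4,5,6,7}→1
  6 left: {0,3,4,5,6,7}→1  {1,2,4,5,6,7}→5  {2,3,4,5,6,7}→6
  placing 0:o first → 11 extensions
  placing 1:i first → 7 extensions
total linear extensions = 18

18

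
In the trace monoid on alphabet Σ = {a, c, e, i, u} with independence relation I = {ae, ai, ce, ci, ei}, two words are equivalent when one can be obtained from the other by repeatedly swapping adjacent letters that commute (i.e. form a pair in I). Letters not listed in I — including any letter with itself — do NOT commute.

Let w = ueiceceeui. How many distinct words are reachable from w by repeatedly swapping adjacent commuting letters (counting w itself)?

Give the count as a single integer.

drop 0:u onto floor
drop 1:e onto {0:u}
drop 2:i onto {0:u}
drop 3:c onto {0:u}
drop 4:e onto {1:e}
drop 5:c onto {3:c}
drop 6:e onto {4:e}
drop 7:e onto {6:e}
drop 8:u onto {2:i, 5:c, 7:e}
drop 9:i onto {8:u}
ground layer = {0:u}
drop-orders for the pieces not yet dropped (sum over which currently-grounded one goes next):
  1 to go: {9} 1
  2 to go: {8,9} 1
  3 to go: {2,8,9} 1  {5,8,9} 1  {7,8,9} 1
  4 to go: {2,5,8,9} 2  {2,7,8,9} 2  {3,5,8,9} 1  {5,7,8,9} 2  {6,7,8,9} 1
  5 to go: {2,3,5,8,9} 3  {2,5,7,8,9} 6  {2,6,7,8,9} 3  {3,5,7,8,9} 3  {4,6,7,8,9} 1  {5,6,7,8,9} 3
  6 to go: {1,4,6,7,8,9} 1  {2,3,5,7,8,9} 12  {2,4,6,7,8,9} 4  {2,5,6,7,8,9} 12  {3,5,6,7,8,9} 6  {4,5,6,7,8,9} 4
  7 to go: {1,2,4,6,7,8,9} 5  {1,4,5,6,7,8,9} 5  {2,3,5,6,7,8,9} 30  {2,4,5,6,7,8,9} 20  {3,4,5,6,7,8,9} 10
  8 to go: {1,2,4,5,6,7,8,9} 30  {1,3,4,5,6,7,8,9} 15  {2,3,4,5,6,7,8,9} 60
  if 0:u drops first: 105 orders

105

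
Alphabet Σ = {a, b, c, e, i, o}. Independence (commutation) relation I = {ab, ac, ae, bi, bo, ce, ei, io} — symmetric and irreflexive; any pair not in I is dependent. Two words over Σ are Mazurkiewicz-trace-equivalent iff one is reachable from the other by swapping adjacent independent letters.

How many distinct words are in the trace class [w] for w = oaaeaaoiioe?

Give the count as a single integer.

55

#0=o has no predecessor
#1=a depends on [0:o]
#2=a depends on [1:a]
#3=e depends on [0:o]
#4=a depends on [2:a]
#5=a depends on [4:a]
#6=o depends on [3:e, 5:a]
#7=i depends on [5:a]
#8=i depends on [7:i]
#9=o depends on [6:o]
#10=e depends on [9:o]
sources: [0:o]
N(rest) = Σ N(rest − s) over sources s of rest; N(one piece) = 1:
  size 1 → [8]=1  [10]=1
  size 2 → [7,8]=1  [8,10]=2  [9,10]=1
  size 3 → [6,9,10]=1  [7,8,10]=3  [8,9,10]=3
  size 4 → [3,6,9,10]=1  [6,8,9,10]=4  [7,8,9,10]=6
  size 5 → [3,6,8,9,10]=5  [6,7,8,9,10]=10
  size 6 → [3,6,7,8,9,10]=15  [5,6,7,8,9,10]=10
  size 7 → [3,5,6,7,8,9,10]=25  [4,5,6,7,8,9,10]=10
  size 8 → [2,4,5,6,7,8,9,10]=10  [3,4,5,6,7,8,9,10]=35
  size 9 → [1,2,4,5,6,7,8,9,10]=10  [2,3,4,5,6,7,8,9,10]=45
  first=0(o) contributes 55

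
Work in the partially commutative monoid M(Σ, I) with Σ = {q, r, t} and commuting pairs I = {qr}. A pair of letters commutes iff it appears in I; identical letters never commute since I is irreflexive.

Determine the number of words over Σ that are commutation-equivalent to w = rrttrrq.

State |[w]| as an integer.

3

#0=r has no predecessor
#1=r depends on [0:r]
#2=t depends on [1:r]
#3=t depends on [2:t]
#4=r depends on [3:t]
#5=r depends on [4:r]
#6=q depends on [3:t]
sources: [0:r]
N(rest) = Σ N(rest − s) over sources s of rest; N(one piece) = 1:
  size 1 → [5]=1  [6]=1
  size 2 → [4,5]=1  [5,6]=2
  size 3 → [4,5,6]=3
  size 4 → [3,4,5,6]=3
  size 5 → [2,3,4,5,6]=3
  first=0(r) contributes 3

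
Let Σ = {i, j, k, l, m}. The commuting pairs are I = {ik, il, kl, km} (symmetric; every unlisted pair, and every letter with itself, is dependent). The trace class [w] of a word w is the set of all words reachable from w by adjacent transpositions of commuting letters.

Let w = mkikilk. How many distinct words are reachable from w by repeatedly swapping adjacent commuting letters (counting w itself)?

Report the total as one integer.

#0=m has no predecessor
#1=k has no predecessor
#2=i depends on [0:m]
#3=k depends on [1:k]
#4=i depends on [2:i]
#5=l depends on [0:m]
#6=k depends on [3:k]
sources: [0:m, 1:k]
N(rest) = Σ N(rest − s) over sources s of rest; N(one piece) = 1:
  size 1 → [4]=1  [5]=1  [6]=1
  size 2 → [2,4]=1  [3,6]=1  [4,5]=2  [4,6]=2  [5,6]=2
  size 3 → [1,3,6]=1  [2,4,5]=3  [2,4,6]=3  [3,4,6]=3  [3,5,6]=3  [4,5,6]=6
  size 4 → [0,2,4,5]=3  [1,3,4,6]=4  [1,3,5,6]=4  [2,3,4,6]=6  [2,4,5,6]=12  [3,4,5,6]=12
  size 5 → [0,2,4,5,6]=15  [1,2,3,4,6]=10  [1,3,4,5,6]=20  [2,3,4,5,6]=30
  first=0(m) contributes 60
  first=1(k) contributes 45
|[w]| = 105

105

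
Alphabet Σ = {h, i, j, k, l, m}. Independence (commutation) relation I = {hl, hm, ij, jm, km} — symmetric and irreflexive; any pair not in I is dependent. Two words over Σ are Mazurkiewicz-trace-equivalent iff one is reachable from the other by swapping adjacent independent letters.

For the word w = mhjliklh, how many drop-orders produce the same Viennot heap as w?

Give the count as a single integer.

6

drop 0:m onto floor
drop 1:h onto floor
drop 2:j onto {1:h}
drop 3:l onto {0:m, 2:j}
drop 4:i onto {3:l}
drop 5:k onto {4:i}
drop 6:l onto {5:k}
drop 7:h onto {5:k}
ground layer = {0:m, 1:h}
drop-orders for the pieces not yet dropped (sum over which currently-grounded one goes next):
  1 to go: {6} 1  {7} 1
  2 to go: {6,7} 2
  3 to go: {5,6,7} 2
  4 to go: {4,5,6,7} 2
  5 to go: {3,4,5,6,7} 2
  6 to go: {0,3,4,5,6,7} 2  {2,3,4,5,6,7} 2
  if 0:m drops first: 2 orders
  if 1:h drops first: 4 orders
heap linearizations: 6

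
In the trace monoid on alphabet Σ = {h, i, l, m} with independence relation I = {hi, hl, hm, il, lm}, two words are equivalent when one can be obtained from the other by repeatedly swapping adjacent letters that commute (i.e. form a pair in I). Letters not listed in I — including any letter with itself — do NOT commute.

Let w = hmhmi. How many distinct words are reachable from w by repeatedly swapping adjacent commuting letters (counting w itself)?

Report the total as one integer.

10

drop 0:h onto floor
drop 1:m onto floor
drop 2:h onto {0:h}
drop 3:m onto {1:m}
drop 4:i onto {3:m}
ground layer = {0:h, 1:m}
drop-orders for the pieces not yet dropped (sum over which currently-grounded one goes next):
  1 to go: {2} 1  {4} 1
  2 to go: {0,2} 1  {2,4} 2  {3,4} 1
  3 to go: {0,2,4} 3  {1,3,4} 1  {2,3,4} 3
  if 0:h drops first: 4 orders
  if 1:m drops first: 6 orders
heap linearizations: 10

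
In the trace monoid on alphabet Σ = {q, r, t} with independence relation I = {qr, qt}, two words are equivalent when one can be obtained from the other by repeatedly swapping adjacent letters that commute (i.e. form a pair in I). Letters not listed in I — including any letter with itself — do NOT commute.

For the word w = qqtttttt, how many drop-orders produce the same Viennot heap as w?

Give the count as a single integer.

0(q) covers ∅
1(q) covers 0:q
2(t) covers ∅
3(t) covers 2:t
4(t) covers 3:t
5(t) covers 4:t
6(t) covers 5:t
7(t) covers 6:t
floor of heap: 0:q, 2:t
completions by unplaced set U, small U first (add the entries for U minus each lowest piece of U):
  |U|=1: {1}:1  {7}:1
  |U|=2: {0,1}:1  {1,7}:2  {6,7}:1
  |U|=3: {0,1,7}:3  {1,6,7}:3  {5,6,7}:1
  |U|=4: {0,1,6,7}:6  {1,5,6,7}:4  {4,5,6,7}:1
  |U|=5: {0,1,5,6,7}:10  {1,4,5,6,7}:5  {3,4,5,6,7}:1
  |U|=6: {0,1,4,5,6,7}:15  {1,3,4,5,6,7}:6  {2,3,4,5,6,7}:1
  start at 0(q): 7
  start at 2(t): 21
sum over floor = 28

28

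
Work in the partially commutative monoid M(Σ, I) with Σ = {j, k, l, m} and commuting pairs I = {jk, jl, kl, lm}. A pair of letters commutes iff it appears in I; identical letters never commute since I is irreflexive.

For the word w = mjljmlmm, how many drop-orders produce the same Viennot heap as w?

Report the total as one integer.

#0=m has no predecessor
#1=j depends on [0:m]
#2=l has no predecessor
#3=j depends on [1:j]
#4=m depends on [3:j]
#5=l depends on [2:l]
#6=m depends on [4:m]
#7=m depends on [6:m]
sources: [0:m, 2:l]
N(rest) = Σ N(rest − s) over sources s of rest; N(one piece) = 1:
  size 1 → [5]=1  [7]=1
  size 2 → [2,5]=1  [5,7]=2  [6,7]=1
  size 3 → [2,5,7]=3  [4,6,7]=1  [5,6,7]=3
  size 4 → [2,5,6,7]=6  [3,4,6,7]=1  [4,5,6,7]=4
  size 5 → [1,3,4,6,7]=1  [2,4,5,6,7]=10  [3,4,5,6,7]=5
  size 6 → [0,1,3,4,6,7]=1  [1,3,4,5,6,7]=6  [2,3,4,5,6,7]=15
  first=0(m) contributes 21
  first=2(l) contributes 7
|[w]| = 28

28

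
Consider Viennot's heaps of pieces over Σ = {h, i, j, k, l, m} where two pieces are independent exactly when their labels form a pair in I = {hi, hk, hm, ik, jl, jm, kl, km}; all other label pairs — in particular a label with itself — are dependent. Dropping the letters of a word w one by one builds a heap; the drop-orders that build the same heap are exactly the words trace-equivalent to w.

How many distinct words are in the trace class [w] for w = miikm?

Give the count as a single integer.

#0=m has no predecessor
#1=i depends on [0:m]
#2=i depends on [1:i]
#3=k has no predecessor
#4=m depends on [2:i]
sources: [0:m, 3:k]
N(rest) = Σ N(rest − s) over sources s of rest; N(one piece) = 1:
  size 1 → [3]=1  [4]=1
  size 2 → [2,4]=1  [3,4]=2
  size 3 → [1,2,4]=1  [2,3,4]=3
  first=0(m) contributes 4
  first=3(k) contributes 1
|[w]| = 5

5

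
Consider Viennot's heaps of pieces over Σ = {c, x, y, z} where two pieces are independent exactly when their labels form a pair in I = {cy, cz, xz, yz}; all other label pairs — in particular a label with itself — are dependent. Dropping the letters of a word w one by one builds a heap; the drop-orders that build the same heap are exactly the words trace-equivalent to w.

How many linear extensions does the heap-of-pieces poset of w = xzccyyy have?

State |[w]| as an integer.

70

#0=x has no predecessor
#1=z has no predecessor
#2=c depends on [0:x]
#3=c depends on [2:c]
#4=y depends on [0:x]
#5=y depends on [4:y]
#6=y depends on [5:y]
sources: [0:x, 1:z]
N(rest) = Σ N(rest − s) over sources s of rest; N(one piece) = 1:
  size 1 → [1]=1  [3]=1  [6]=1
  size 2 → [1,3]=2  [1,6]=2  [2,3]=1  [3,6]=2  [5,6]=1
  size 3 → [1,2,3]=3  [1,3,6]=6  [1,5,6]=3  [2,3,6]=3  [3,5,6]=3  [4,5,6]=1
  size 4 → [1,2,3,6]=12  [1,3,5,6]=12  [1,4,5,6]=4  [2,3,5,6]=6  [3,4,5,6]=4
  size 5 → [1,2,3,5,6]=30  [1,3,4,5,6]=20  [2,3,4,5,6]=10
  first=0(x) contributes 60
  first=1(z) contributes 10
|[w]| = 70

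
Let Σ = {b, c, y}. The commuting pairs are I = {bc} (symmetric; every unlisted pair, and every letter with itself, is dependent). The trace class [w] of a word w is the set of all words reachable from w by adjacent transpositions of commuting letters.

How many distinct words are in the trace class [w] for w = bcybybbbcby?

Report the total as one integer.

piece 0:b — minimal
piece 1:c — minimal
piece 2:y rests on {0:b, 1:c}
piece 3:b rests on {2:y}
piece 4:y rests on {3:b}
piece 5:b rests on {4:y}
piece 6:b rests on {5:b}
piece 7:b rests on {6:b}
piece 8:c rests on {4:y}
piece 9:b rests on {7:b}
piece 10:y rests on {8:c, 9:b}
minimal pieces: {0:b, 1:c}
ways to finish when only these pieces remain (= sum over removing one remaining piece with nothing left below it):
  1 left: {10}→1
  2 left: {8,10}→1  {9,10}→1
  3 left: {7,9,10}→1  {8,9,10}→2
  4 left: {6,7,9,10}→1  {7,8,9,10}→3
  5 left: {5,6,7,9,10}→1  {6,7,8,9,10}→4
  6 left: {5,6,7,8,9,10}→5
  7 left: {4,5,6,7,8,9,10}→5
  8 left: {3,4,5,6,7,8,9,10}→5
  9 left: {2,3,4,5,6,7,8,9,10}→5
  placing 0:b first → 5 extensions
  placing 1:c first → 5 extensions
total linear extensions = 10

10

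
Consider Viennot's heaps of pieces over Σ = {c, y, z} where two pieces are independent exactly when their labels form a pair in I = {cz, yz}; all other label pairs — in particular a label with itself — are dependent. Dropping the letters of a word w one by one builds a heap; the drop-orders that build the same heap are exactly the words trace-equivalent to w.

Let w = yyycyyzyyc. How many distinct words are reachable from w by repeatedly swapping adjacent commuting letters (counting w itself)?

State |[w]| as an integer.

#0=y has no predecessor
#1=y depends on [0:y]
#2=y depends on [1:y]
#3=c depends on [2:y]
#4=y depends on [3:c]
#5=y depends on [4:y]
#6=z has no predecessor
#7=y depends on [5:y]
#8=y depends on [7:y]
#9=c depends on [8:y]
sources: [0:y, 6:z]
N(rest) = Σ N(rest − s) over sources s of rest; N(one piece) = 1:
  size 1 → [6]=1  [9]=1
  size 2 → [6,9]=2  [8,9]=1
  size 3 → [6,8,9]=3  [7,8,9]=1
  size 4 → [5,7,8,9]=1  [6,7,8,9]=4
  size 5 → [4,5,7,8,9]=1  [5,6,7,8,9]=5
  size 6 → [3,4,5,7,8,9]=1  [4,5,6,7,8,9]=6
  size 7 → [2,3,4,5,7,8,9]=1  [3,4,5,6,7,8,9]=7
  size 8 → [1,2,3,4,5,7,8,9]=1  [2,3,4,5,6,7,8,9]=8
  first=0(y) contributes 9
  first=6(z) contributes 1
|[w]| = 10

10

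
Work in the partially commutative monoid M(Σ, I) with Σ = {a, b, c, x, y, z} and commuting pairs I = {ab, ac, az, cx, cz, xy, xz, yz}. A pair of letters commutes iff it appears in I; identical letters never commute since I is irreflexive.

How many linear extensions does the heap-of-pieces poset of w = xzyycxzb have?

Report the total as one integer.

0(x) covers ∅
1(z) covers ∅
2(y) covers ∅
3(y) covers 2:y
4(c) covers 3:y
5(x) covers 0:x
6(z) covers 1:z
7(b) covers 4:c, 5:x, 6:z
floor of heap: 0:x, 1:z, 2:y
completions by unplaced set U, small U first (add the entries for U minus each lowest piece of U):
  |U|=1: {7}:1
  |U|=2: {4,7}:1  {5,7}:1  {6,7}:1
  |U|=3: {0,5,7}:1  {1,6,7}:1  {3,4,7}:1  {4,5,7}:2  {4,6,7}:2  {5,6,7}:2
  |U|=4: {0,4,5,7}:3  {0,5,6,7}:3  {1,4,6,7}:3  {1,5,6,7}:3  {2,3,4,7}:1  {3,4,5,7}:3  {3,4,6,7}:3  {4,5,6,7}:6
  |U|=5: {0,1,5,6,7}:6  {0,3,4,5,7}:6  {0,4,5,6,7}:12  {1,3,4,6,7}:6  {1,4,5,6,7}:12  {2,3,4,5,7}:4  {2,3,4,6,7}:4  {3,4,5,6,7}:12
  |U|=6: {0,1,4,5,6,7}:30  {0,2,3,4,5,7}:10  {0,3,4,5,6,7}:30  {1,2,3,4,6,7}:10  {1,3,4,5,6,7}:30  {2,3,4,5,6,7}:20
  start at 0(x): 60
  start at 1(z): 60
  start at 2(y): 90
sum over floor = 210

210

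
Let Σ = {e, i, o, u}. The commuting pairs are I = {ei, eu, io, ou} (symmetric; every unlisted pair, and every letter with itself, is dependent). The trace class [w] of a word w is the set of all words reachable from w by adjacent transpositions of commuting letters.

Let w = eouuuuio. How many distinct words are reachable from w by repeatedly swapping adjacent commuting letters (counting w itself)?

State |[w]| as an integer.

#0=e has no predecessor
#1=o depends on [0:e]
#2=u has no predecessor
#3=u depends on [2:u]
#4=u depends on [3:u]
#5=u depends on [4:u]
#6=i depends on [5:u]
#7=o depends on [1:o]
sources: [0:e, 2:u]
N(rest) = Σ N(rest − s) over sources s of rest; N(one piece) = 1:
  size 1 → [6]=1  [7]=1
  size 2 → [1,7]=1  [5,6]=1  [6,7]=2
  size 3 → [0,1,7]=1  [1,6,7]=3  [4,5,6]=1  [5,6,7]=3
  size 4 → [0,1,6,7]=4  [1,5,6,7]=6  [3,4,5,6]=1  [4,5,6,7]=4
  size 5 → [0,1,5,6,7]=10  [1,4,5,6,7]=10  [2,3,4,5,6]=1  [3,4,5,6,7]=5
  size 6 → [0,1,4,5,6,7]=20  [1,3,4,5,6,7]=15  [2,3,4,5,6,7]=6
  first=0(e) contributes 21
  first=2(u) contributes 35
|[w]| = 56

56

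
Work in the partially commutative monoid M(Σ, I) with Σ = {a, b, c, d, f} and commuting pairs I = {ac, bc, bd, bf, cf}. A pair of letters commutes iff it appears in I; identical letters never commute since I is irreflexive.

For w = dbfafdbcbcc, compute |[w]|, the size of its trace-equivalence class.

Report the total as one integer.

63

0(d) covers ∅
1(b) covers ∅
2(f) covers 0:d
3(a) covers 1:b, 2:f
4(f) covers 3:a
5(d) covers 4:f
6(b) covers 3:a
7(c) covers 5:d
8(b) covers 6:b
9(c) covers 7:c
10(c) covers 9:c
floor of heap: 0:d, 1:b
completions by unplaced set U, small U first (add the entries for U minus each lowest piece of U):
  |U|=1: {8}:1  {10}:1
  |U|=2: {6,8}:1  {8,10}:2  {9,10}:1
  |U|=3: {6,8,10}:3  {7,9,10}:1  {8,9,10}:3
  |U|=4: {5,7,9,10}:1  {6,8,9,10}:6  {7,8,9,10}:4
  |U|=5: {4,5,7,9,10}:1  {5,7,8,9,10}:5  {6,7,8,9,10}:10
  |U|=6: {4,5,7,8,9,10}:6  {5,6,7,8,9,10}:15
  |U|=7: {4,5,6,7,8,9,10}:21
  |U|=8: {3,4,5,6,7,8,9,10}:21
  |U|=9: {1,3,4,5,6,7,8,9,10}:21  {2,3,4,5,6,7,8,9,10}:21
  start at 0(d): 42
  start at 1(b): 21
sum over floor = 63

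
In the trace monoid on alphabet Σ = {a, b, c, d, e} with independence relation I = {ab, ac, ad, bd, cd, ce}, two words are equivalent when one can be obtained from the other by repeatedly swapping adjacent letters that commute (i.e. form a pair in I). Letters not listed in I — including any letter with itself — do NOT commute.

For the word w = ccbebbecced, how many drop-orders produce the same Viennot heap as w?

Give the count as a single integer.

10

drop 0:c onto floor
drop 1:c onto {0:c}
drop 2:b onto {1:c}
drop 3:e onto {2:b}
drop 4:b onto {3:e}
drop 5:b onto {4:b}
drop 6:e onto {5:b}
drop 7:c onto {5:b}
drop 8:c onto {7:c}
drop 9:e onto {6:e}
drop 10:d onto {9:e}
ground layer = {0:c}
drop-orders for the pieces not yet dropped (sum over which currently-grounded one goes next):
  1 to go: {8} 1  {10} 1
  2 to go: {7,8} 1  {8,10} 2  {9,10} 1
  3 to go: {6,9,10} 1  {7,8,10} 3  {8,9,10} 3
  4 to go: {6,8,9,10} 4  {7,8,9,10} 6
  5 to go: {6,7,8,9,10} 10
  6 to go: {5,6,7,8,9,10} 10
  7 to go: {4,5,6,7,8,9,10} 10
  8 to go: {3,4,5,6,7,8,9,10} 10
  9 to go: {2,3,4,5,6,7,8,9,10} 10
  if 0:c drops first: 10 orders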